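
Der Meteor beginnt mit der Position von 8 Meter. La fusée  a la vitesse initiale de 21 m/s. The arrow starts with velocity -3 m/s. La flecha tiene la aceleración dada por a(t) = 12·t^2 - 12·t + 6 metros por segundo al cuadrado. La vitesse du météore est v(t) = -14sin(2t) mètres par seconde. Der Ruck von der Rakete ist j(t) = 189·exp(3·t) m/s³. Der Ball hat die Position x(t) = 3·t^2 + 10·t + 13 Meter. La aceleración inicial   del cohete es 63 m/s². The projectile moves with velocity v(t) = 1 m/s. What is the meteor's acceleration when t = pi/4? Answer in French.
Pour résoudre ceci, nous devons prendre 1 dérivée de notre équation de la vitesse v(t) = -14·sin(2·t). En prenant d/dt de v(t), nous trouvons a(t) = -28·cos(2·t). De l'équation de l'accélération a(t) = -28·cos(2·t), nous substituons t = pi/4 pour obtenir a = 0.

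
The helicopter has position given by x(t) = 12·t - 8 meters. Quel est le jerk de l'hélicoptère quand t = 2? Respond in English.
To solve this, we need to take 3 derivatives of our position equation x(t) = 12·t - 8. The derivative of position gives velocity: v(t) = 12. The derivative of velocity gives acceleration: a(t) = 0. Differentiating acceleration, we get jerk: j(t) = 0. Using j(t) = 0 and substituting t = 2, we find j = 0.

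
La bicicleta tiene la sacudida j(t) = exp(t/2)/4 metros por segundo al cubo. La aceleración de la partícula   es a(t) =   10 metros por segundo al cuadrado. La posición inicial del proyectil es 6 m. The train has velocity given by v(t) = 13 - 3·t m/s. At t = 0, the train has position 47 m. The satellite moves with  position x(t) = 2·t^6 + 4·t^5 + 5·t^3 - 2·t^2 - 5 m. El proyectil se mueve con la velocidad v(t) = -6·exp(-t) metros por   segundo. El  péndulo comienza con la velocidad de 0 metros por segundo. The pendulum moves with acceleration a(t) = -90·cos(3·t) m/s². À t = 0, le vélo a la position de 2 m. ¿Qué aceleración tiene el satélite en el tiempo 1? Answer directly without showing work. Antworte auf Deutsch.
Die Antwort ist 166.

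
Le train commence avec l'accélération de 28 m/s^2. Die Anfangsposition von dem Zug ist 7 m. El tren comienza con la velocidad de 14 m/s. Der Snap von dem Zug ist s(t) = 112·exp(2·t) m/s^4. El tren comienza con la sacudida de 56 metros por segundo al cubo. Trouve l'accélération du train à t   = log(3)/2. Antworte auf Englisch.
We need to integrate our snap equation s(t) = 112·exp(2·t) 2 times. The integral of snap is jerk. Using j(0) = 56, we get j(t) = 56·exp(2·t). The integral of jerk, with a(0) = 28, gives acceleration: a(t) = 28·exp(2·t). From the given acceleration equation a(t) = 28·exp(2·t), we substitute t = log(3)/2 to get a = 84.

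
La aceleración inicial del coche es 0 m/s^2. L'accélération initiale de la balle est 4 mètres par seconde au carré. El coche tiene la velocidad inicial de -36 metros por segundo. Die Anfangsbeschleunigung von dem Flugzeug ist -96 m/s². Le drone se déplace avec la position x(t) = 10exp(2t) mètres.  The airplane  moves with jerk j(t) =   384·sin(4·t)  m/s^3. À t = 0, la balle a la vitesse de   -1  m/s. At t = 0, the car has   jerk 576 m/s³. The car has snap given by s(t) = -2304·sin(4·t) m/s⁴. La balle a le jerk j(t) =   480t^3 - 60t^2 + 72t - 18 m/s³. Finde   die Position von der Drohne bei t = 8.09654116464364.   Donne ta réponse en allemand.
Aus der Gleichung für die Position x(t) = 10·exp(2·t), setzen wir t = 8.09654116464364 ein und erhalten x = 107786979.176220.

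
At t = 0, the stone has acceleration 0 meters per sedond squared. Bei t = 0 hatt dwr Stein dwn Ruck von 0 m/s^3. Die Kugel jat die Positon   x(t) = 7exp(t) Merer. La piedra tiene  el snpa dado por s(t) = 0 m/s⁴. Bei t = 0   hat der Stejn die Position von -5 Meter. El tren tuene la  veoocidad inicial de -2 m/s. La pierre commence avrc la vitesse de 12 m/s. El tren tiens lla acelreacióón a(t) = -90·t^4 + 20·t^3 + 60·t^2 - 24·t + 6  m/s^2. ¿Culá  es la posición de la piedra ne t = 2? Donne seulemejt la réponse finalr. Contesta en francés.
À t = 2, x = 19.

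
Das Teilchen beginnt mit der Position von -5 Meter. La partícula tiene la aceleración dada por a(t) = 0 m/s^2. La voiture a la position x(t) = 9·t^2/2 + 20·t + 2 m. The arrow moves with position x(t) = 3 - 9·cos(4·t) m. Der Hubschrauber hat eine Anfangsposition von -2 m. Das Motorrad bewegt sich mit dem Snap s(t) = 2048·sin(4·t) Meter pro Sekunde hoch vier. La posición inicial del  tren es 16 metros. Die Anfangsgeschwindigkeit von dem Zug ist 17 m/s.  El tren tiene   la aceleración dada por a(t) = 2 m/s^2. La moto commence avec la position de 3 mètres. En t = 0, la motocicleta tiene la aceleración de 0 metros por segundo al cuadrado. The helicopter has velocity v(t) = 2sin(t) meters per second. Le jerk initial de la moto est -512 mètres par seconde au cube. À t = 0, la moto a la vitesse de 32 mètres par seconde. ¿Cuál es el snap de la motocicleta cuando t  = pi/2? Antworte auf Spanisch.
Tenemos el snap s(t) = 2048·sin(4·t). Sustituyendo t = pi/2: s(pi/2) = 0.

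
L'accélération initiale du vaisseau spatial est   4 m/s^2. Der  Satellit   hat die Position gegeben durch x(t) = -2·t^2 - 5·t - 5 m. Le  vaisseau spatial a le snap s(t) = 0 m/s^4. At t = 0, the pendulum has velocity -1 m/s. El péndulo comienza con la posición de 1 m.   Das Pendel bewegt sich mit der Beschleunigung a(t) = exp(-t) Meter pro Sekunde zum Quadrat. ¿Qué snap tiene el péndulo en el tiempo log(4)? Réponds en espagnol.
Para resolver esto, necesitamos tomar 2 derivadas de nuestra ecuación de la aceleración a(t) = exp(-t). La derivada de la aceleración da la sacudida: j(t) = -exp(-t). La derivada de la sacudida da el snap: s(t) = exp(-t). Usando s(t) = exp(-t) y sustituyendo t = log(4), encontramos s = 1/4.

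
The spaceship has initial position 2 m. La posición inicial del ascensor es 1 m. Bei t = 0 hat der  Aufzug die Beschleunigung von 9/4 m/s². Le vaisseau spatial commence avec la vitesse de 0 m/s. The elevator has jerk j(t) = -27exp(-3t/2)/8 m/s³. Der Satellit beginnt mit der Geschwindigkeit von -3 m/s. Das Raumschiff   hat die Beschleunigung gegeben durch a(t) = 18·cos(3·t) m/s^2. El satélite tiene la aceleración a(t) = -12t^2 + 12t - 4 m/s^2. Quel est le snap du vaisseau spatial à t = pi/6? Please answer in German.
Ausgehend von der Beschleunigung a(t) = 18·cos(3·t), nehmen wir 2 Ableitungen. Durch Ableiten von der Beschleunigung erhalten wir den Ruck: j(t) = -54·sin(3·t). Die Ableitung von dem Ruck ergibt den Snap: s(t) = -162·cos(3·t). Aus der Gleichung für den Snap s(t) = -162·cos(3·t), setzen wir t = pi/6 ein und erhalten s = 0.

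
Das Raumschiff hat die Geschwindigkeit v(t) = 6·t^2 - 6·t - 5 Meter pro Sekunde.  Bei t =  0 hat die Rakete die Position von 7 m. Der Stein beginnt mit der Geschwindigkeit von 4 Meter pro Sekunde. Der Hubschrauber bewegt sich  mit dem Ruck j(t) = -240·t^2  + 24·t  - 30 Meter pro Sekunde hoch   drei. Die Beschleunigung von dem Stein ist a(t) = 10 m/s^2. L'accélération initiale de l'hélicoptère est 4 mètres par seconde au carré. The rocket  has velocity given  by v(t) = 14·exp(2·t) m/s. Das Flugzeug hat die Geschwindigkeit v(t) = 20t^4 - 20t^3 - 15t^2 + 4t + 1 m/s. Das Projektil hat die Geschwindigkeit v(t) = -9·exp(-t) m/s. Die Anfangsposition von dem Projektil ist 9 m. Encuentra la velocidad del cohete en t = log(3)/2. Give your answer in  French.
Nous avons la vitesse v(t) = 14·exp(2·t). En substituant t = log(3)/2: v(log(3)/2) = 42.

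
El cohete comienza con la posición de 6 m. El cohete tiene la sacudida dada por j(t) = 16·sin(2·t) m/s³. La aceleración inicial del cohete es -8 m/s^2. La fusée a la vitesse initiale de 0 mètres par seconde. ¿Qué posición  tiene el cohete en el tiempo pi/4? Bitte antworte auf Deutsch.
Wir müssen das Integral unserer Gleichung für den Ruck j(t) = 16·sin(2·t) 3-mal finden. Die Stammfunktion von dem Ruck, mit a(0) = -8, ergibt die Beschleunigung: a(t) = -8·cos(2·t). Die Stammfunktion von der Beschleunigung, mit v(0) = 0, ergibt die Geschwindigkeit: v(t) = -4·sin(2·t). Die Stammfunktion von der Geschwindigkeit, mit x(0) = 6, ergibt die Position: x(t) = 2·cos(2·t) + 4. Aus der Gleichung für die Position x(t) = 2·cos(2·t) + 4, setzen wir t = pi/4 ein und erhalten x = 4.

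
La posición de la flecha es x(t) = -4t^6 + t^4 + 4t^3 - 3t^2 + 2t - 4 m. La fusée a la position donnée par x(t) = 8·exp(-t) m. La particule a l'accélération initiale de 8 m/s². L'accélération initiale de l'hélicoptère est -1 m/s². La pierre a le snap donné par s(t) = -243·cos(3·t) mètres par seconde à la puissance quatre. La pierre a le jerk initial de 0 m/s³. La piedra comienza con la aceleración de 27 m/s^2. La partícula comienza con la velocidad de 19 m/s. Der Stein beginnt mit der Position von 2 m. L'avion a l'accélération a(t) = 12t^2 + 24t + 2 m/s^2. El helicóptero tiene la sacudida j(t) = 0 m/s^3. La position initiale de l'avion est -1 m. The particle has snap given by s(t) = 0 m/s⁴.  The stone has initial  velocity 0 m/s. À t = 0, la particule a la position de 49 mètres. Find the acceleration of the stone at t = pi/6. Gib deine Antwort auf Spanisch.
Partiendo del snap s(t) = -243·cos(3·t), tomamos 2 integrales. Tomando ∫s(t)dt y aplicando j(0) = 0, encontramos j(t) = -81·sin(3·t). La antiderivada de la sacudida, con a(0) = 27, da la aceleración: a(t) = 27·cos(3·t). Usando a(t) = 27·cos(3·t) y sustituyendo t = pi/6, encontramos a = 0.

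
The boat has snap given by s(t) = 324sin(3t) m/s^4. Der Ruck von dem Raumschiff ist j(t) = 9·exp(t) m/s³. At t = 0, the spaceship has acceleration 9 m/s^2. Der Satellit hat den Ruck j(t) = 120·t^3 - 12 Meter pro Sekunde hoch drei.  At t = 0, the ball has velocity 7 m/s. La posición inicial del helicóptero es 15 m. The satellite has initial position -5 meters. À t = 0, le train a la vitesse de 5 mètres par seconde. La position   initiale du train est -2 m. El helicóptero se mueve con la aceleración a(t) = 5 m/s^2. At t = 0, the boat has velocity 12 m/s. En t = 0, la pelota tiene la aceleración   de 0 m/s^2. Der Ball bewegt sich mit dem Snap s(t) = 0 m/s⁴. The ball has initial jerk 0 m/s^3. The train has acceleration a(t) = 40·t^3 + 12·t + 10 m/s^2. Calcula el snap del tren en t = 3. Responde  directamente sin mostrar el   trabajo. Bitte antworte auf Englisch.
The snap at t = 3 is s = 720.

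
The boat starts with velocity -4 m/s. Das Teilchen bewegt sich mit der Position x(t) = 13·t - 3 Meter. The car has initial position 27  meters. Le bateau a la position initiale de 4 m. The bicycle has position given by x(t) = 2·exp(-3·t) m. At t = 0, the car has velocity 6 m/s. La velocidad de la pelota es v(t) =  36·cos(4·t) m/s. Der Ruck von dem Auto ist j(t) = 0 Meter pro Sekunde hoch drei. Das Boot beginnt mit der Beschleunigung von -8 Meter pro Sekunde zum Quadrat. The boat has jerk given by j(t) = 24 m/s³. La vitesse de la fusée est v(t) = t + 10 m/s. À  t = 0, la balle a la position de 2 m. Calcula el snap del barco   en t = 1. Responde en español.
Debemos derivar nuestra ecuación de la sacudida j(t) = 24 1 vez. Tomando d/dt de j(t), encontramos s(t) = 0. Tenemos el snap s(t) = 0. Sustituyendo t = 1: s(1) = 0.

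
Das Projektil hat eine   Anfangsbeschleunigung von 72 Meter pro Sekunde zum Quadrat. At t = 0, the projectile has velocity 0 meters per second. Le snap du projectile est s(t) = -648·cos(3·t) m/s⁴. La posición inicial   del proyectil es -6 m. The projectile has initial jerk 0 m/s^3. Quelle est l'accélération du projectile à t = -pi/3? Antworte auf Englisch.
We need to integrate our snap equation s(t) = -648·cos(3·t) 2 times. Finding the antiderivative of s(t) and using j(0) = 0: j(t) = -216·sin(3·t). Finding the integral of j(t) and using a(0) = 72: a(t) = 72·cos(3·t). From the given acceleration equation a(t) = 72·cos(3·t), we substitute t = -pi/3 to get a = -72.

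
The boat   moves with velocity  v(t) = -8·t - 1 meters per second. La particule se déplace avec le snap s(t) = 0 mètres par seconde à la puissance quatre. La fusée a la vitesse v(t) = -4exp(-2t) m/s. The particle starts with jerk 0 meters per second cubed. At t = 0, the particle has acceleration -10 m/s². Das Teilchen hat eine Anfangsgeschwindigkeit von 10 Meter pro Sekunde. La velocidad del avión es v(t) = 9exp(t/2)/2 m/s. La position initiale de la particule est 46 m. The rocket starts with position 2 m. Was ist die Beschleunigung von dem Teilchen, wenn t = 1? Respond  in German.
Wir müssen unsere Gleichung für den Snap s(t) = 0 2-mal integrieren. Mit ∫s(t)dt und Anwendung von j(0) = 0, finden wir j(t) = 0. Mit ∫j(t)dt und Anwendung von a(0) = -10, finden wir a(t) = -10. Wir haben die Beschleunigung a(t) = -10. Durch Einsetzen von t = 1: a(1) = -10.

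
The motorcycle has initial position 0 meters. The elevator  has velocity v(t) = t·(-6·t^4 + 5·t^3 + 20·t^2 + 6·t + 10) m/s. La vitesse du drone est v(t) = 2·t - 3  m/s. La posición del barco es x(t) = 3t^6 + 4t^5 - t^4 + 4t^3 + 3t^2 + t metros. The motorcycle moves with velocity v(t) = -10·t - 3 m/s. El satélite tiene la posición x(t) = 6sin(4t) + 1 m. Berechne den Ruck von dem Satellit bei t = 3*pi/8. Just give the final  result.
Die Antwort ist 0.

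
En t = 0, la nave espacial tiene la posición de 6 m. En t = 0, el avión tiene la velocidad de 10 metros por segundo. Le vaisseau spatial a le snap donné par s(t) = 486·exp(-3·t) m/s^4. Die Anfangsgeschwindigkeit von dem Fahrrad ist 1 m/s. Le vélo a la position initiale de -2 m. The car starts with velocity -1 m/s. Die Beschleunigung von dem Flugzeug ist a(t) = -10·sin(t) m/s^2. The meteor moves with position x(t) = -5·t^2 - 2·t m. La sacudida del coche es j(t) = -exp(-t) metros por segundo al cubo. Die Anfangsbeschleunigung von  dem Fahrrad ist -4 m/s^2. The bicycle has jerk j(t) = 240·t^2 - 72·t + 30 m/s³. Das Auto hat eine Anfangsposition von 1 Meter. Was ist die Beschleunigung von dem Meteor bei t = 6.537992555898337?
Um dies zu lösen, müssen wir 2 Ableitungen unserer Gleichung für die Position x(t) = -5·t^2 - 2·t nehmen. Mit d/dt von x(t) finden wir v(t) = -10·t - 2. Mit d/dt von v(t) finden wir a(t) = -10. Aus der Gleichung für die Beschleunigung a(t) = -10, setzen wir t = 6.537992555898337 ein und erhalten a = -10.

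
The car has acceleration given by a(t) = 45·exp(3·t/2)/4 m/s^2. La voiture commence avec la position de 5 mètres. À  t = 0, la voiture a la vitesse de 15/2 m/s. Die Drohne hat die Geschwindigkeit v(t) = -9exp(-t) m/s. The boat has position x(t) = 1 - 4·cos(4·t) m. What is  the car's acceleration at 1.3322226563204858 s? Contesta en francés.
De l'équation de l'accélération a(t) = 45·exp(3·t/2)/4, nous substituons t = 1.3322226563204858 pour obtenir a = 82.9885057387338.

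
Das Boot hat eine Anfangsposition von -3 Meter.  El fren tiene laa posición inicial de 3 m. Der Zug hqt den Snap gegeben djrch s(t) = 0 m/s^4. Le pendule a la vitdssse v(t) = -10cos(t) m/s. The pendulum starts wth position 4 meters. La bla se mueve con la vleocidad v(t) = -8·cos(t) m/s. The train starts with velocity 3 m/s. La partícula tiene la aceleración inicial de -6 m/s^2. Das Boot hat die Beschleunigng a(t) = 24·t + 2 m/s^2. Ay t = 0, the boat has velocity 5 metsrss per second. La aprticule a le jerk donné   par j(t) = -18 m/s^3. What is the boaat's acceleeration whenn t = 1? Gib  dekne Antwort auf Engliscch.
From the given acceleration equation a(t) = 24·t + 2, we substitute t = 1 to get a = 26.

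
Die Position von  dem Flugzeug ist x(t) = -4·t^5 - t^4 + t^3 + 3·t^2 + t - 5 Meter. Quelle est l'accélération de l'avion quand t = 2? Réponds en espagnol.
Para resolver esto, necesitamos tomar 2 derivadas de nuestra ecuación de la posición x(t) = -4·t^5 - t^4 + t^3 + 3·t^2 + t - 5. La derivada de la posición da la velocidad: v(t) = -20·t^4 - 4·t^3 + 3·t^2 + 6·t + 1. La derivada de la velocidad da la aceleración: a(t) = -80·t^3 - 12·t^2 + 6·t + 6. Tenemos la aceleración a(t) = -80·t^3 - 12·t^2 + 6·t + 6. Sustituyendo t = 2: a(2) = -670.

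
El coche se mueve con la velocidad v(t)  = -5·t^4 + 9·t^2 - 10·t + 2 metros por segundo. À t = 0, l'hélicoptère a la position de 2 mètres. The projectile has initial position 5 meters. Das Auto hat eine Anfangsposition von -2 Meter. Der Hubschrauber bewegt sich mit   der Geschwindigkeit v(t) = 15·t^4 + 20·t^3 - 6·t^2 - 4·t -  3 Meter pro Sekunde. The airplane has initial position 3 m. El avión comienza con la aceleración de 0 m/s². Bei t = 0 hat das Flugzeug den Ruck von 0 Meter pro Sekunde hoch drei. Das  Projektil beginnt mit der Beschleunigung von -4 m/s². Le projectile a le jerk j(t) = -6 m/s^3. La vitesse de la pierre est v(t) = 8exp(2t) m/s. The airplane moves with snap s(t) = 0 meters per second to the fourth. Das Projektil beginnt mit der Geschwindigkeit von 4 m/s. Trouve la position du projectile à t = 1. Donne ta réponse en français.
Nous devons trouver la primitive de notre équation du jerk j(t) = -6 3 fois. En intégrant le jerk et en utilisant la condition initiale a(0) = -4, nous obtenons a(t) = -6·t - 4. En prenant ∫a(t)dt et en appliquant v(0) = 4, nous trouvons v(t) = -3·t^2 - 4·t + 4. La primitive de la vitesse, avec x(0) = 5, donne la position: x(t) = -t^3 - 2·t^2 + 4·t + 5. Nous avons la position x(t) = -t^3 - 2·t^2 + 4·t + 5. En substituant t = 1: x(1) = 6.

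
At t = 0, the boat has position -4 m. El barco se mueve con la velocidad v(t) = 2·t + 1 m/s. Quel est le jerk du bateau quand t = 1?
Pour résoudre ceci, nous devons prendre 2 dérivées de notre équation de la vitesse v(t) = 2·t + 1. En prenant d/dt de v(t), nous trouvons a(t) = 2. La dérivée de l'accélération donne le jerk: j(t) = 0. De l'équation du jerk j(t) = 0, nous substituons t = 1 pour obtenir j = 0.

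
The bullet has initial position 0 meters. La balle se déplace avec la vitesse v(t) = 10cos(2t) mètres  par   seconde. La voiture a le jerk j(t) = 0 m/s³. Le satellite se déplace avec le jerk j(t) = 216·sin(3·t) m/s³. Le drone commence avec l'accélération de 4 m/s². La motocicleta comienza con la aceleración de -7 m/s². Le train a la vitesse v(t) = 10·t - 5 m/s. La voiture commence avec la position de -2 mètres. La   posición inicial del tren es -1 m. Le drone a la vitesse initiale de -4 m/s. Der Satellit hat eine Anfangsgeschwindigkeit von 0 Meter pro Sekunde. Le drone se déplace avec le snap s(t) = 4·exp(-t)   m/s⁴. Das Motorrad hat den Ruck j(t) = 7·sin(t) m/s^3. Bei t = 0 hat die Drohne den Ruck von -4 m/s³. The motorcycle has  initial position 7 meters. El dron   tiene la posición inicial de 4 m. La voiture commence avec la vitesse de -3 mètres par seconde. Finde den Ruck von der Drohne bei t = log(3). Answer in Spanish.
Debemos encontrar la integral de nuestra ecuación del snap s(t) = 4·exp(-t) 1 vez. Tomando ∫s(t)dt y aplicando j(0) = -4, encontramos j(t) = -4·exp(-t). De la ecuación de la sacudida j(t) = -4·exp(-t), sustituimos t = log(3) para obtener j = -4/3.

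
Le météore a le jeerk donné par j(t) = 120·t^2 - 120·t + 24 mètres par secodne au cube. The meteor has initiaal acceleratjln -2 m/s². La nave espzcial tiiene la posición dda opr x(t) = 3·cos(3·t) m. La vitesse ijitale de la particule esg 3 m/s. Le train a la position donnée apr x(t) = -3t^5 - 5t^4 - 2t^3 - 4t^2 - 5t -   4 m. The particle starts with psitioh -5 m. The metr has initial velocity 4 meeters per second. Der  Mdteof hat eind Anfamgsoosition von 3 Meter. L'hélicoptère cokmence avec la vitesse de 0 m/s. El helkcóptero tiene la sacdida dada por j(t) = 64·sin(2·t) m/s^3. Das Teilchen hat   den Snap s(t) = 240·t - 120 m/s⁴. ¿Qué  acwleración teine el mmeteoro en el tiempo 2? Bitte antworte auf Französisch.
Nous devons trouver l'intégrale de notre équation du jerk j(t) = 120·t^2 - 120·t + 24 1 fois. En prenant ∫j(t)dt et en appliquant a(0) = -2, nous trouvons a(t) = 40·t^3 - 60·t^2 + 24·t - 2. De l'équation de l'accélération a(t) = 40·t^3 - 60·t^2 + 24·t - 2, nous substituons t = 2 pour obtenir a = 126.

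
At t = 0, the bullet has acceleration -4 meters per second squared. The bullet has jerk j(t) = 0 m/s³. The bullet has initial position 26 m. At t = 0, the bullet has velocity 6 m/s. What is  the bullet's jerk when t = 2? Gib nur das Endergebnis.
At t = 2, j = 0.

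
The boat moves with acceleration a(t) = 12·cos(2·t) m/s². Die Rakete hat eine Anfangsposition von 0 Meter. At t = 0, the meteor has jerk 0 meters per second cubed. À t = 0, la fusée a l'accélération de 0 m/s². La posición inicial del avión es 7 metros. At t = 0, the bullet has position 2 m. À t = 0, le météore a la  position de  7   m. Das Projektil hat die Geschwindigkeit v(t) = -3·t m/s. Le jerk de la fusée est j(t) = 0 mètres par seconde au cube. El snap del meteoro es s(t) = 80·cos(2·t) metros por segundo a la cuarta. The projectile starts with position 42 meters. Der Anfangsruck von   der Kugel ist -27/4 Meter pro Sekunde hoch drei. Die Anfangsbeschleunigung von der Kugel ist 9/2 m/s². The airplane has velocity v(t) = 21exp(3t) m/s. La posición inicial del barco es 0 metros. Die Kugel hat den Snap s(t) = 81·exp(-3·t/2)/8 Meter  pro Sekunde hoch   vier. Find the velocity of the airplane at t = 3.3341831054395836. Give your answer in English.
Using v(t) = 21·exp(3·t) and substituting t = 3.3341831054395836, we find v = 463736.487049806.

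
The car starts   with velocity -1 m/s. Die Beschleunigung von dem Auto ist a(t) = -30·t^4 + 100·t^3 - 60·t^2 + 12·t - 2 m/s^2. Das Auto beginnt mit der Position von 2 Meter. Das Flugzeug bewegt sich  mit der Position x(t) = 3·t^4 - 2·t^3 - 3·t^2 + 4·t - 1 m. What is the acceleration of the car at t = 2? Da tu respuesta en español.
De la ecuación de la aceleración a(t) = -30·t^4 + 100·t^3 - 60·t^2 + 12·t - 2, sustituimos t = 2 para obtener a = 102.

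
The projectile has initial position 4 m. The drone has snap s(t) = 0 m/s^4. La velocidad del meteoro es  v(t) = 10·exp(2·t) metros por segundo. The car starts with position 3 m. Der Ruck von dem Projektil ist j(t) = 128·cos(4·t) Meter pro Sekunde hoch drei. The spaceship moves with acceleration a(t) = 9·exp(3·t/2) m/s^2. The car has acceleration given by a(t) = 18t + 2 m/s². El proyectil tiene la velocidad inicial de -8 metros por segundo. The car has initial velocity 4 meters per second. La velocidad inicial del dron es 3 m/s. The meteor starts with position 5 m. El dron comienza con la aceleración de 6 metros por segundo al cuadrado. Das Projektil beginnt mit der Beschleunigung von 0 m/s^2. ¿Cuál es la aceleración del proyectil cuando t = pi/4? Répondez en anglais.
To find the answer, we compute 1 integral of j(t) = 128·cos(4·t). The integral of jerk, with a(0) = 0, gives acceleration: a(t) = 32·sin(4·t). Using a(t) = 32·sin(4·t) and substituting t = pi/4, we find a = 0.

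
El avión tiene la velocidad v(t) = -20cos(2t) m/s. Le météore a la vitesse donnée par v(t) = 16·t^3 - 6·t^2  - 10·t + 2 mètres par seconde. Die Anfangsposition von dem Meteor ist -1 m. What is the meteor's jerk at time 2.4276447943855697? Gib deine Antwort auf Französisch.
Nous devons dériver notre équation de la vitesse v(t) = 16·t^3 - 6·t^2 - 10·t + 2 2 fois. En prenant d/dt de v(t), nous trouvons a(t) = 48·t^2 - 12·t - 10. En prenant d/dt de a(t), nous trouvons j(t) = 96·t - 12. De l'équation du jerk j(t) = 96·t - 12, nous substituons t = 2.4276447943855697 pour obtenir j = 221.053900261015.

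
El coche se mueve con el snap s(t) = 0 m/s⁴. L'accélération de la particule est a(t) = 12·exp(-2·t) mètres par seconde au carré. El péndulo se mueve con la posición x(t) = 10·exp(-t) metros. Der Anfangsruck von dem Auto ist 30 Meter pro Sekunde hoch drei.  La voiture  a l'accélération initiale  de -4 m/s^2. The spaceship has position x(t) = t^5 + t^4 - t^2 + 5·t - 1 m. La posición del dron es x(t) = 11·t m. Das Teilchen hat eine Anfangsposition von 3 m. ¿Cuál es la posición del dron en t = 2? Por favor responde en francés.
En utilisant x(t) = 11·t et en substituant t = 2, nous trouvons x = 22.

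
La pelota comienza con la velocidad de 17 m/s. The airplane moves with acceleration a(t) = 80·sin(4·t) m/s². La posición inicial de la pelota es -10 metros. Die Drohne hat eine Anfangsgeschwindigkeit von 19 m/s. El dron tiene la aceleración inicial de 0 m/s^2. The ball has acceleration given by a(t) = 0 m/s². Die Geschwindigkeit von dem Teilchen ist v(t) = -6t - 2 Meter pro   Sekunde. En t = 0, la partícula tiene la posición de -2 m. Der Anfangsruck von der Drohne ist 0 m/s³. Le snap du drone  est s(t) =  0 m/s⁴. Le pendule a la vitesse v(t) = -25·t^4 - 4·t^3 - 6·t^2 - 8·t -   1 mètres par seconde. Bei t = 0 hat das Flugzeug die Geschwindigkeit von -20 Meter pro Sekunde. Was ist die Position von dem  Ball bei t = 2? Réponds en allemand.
Ausgehend von der Beschleunigung a(t) = 0, nehmen wir 2 Integrale. Die Stammfunktion von der Beschleunigung, mit v(0) = 17, ergibt die Geschwindigkeit: v(t) = 17. Mit ∫v(t)dt und Anwendung von x(0) = -10, finden wir x(t) = 17·t - 10. Mit x(t) = 17·t - 10 und Einsetzen von t = 2, finden wir x = 24.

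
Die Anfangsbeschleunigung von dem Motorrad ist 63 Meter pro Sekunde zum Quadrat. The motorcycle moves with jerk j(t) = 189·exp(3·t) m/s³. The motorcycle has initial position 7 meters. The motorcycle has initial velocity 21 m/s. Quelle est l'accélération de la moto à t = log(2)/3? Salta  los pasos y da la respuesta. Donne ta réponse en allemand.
Bei t = log(2)/3, a = 126.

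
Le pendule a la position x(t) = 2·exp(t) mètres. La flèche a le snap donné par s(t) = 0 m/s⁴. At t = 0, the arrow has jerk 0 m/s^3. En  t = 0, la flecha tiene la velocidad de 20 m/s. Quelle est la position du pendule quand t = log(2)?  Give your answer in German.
Wir haben die Position x(t) = 2·exp(t). Durch Einsetzen von t = log(2): x(log(2)) = 4.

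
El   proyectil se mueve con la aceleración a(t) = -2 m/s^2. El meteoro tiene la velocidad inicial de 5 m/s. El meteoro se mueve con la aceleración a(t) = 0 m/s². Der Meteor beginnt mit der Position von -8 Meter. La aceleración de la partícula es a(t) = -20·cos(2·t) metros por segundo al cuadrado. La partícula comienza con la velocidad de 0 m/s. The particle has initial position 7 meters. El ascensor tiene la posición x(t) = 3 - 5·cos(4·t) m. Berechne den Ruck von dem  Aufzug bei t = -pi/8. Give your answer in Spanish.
Debemos derivar nuestra ecuación de la posición x(t) = 3 - 5·cos(4·t) 3 veces. La derivada de la posición da la velocidad: v(t) = 20·sin(4·t). La derivada de la velocidad da la aceleración: a(t) = 80·cos(4·t). La derivada de la aceleración da la sacudida: j(t) = -320·sin(4·t). Usando j(t) = -320·sin(4·t) y sustituyendo t = -pi/8, encontramos j = 320.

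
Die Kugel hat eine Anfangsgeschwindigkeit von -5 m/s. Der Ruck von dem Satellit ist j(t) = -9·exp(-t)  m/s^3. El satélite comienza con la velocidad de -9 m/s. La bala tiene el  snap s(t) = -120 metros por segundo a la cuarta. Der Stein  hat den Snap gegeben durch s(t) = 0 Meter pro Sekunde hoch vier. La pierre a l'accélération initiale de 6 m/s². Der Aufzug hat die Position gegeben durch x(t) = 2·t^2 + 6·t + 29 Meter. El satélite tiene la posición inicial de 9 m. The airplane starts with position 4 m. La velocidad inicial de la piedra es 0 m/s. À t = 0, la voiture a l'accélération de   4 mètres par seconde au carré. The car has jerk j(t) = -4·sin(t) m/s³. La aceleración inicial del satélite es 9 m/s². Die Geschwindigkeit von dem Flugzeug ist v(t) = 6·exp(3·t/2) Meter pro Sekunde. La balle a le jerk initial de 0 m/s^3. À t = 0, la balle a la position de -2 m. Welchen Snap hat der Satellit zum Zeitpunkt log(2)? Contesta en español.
Para resolver esto, necesitamos tomar 1 derivada de nuestra ecuación de la sacudida j(t) = -9·exp(-t). Tomando d/dt de j(t), encontramos s(t) = 9·exp(-t). Tenemos el snap s(t) = 9·exp(-t). Sustituyendo t = log(2): s(log(2)) = 9/2.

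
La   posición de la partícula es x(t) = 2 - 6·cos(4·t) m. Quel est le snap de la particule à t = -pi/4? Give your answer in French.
En partant de la position x(t) = 2 - 6·cos(4·t), nous prenons 4 dérivées. En dérivant la position, nous obtenons la vitesse: v(t) = 24·sin(4·t). La dérivée de la vitesse donne l'accélération: a(t) = 96·cos(4·t). En prenant d/dt de a(t), nous trouvons j(t) = -384·sin(4·t). La dérivée du jerk donne le snap: s(t) = -1536·cos(4·t). En utilisant s(t) = -1536·cos(4·t) et en substituant t = -pi/4, nous trouvons s = 1536.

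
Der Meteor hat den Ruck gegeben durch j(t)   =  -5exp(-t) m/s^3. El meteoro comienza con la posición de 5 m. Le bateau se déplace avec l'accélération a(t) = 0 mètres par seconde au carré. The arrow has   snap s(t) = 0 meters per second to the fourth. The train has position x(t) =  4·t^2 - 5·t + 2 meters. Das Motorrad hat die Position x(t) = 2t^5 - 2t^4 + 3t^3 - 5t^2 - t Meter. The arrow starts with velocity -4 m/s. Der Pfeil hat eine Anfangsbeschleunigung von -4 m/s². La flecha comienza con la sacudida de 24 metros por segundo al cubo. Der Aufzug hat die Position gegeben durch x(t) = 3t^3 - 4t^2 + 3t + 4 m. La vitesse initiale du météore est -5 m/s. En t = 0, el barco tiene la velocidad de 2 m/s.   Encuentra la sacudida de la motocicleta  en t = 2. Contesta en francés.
En partant de la position x(t) = 2·t^5 - 2·t^4 + 3·t^3 - 5·t^2 - t, nous prenons 3 dérivées. En dérivant la position, nous obtenons la vitesse: v(t) = 10·t^4 - 8·t^3 + 9·t^2 - 10·t - 1. En prenant d/dt de v(t), nous trouvons a(t) = 40·t^3 - 24·t^2 + 18·t - 10. En dérivant l'accélération, nous obtenons le jerk: j(t) = 120·t^2 - 48·t + 18. Nous avons le jerk j(t) = 120·t^2 - 48·t + 18. En substituant t = 2: j(2) = 402.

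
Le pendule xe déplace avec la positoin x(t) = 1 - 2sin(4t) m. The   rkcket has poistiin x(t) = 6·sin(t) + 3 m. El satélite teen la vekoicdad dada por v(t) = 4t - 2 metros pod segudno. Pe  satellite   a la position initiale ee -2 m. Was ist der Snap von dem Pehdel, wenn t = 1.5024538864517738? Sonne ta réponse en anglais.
We must differentiate our position equation x(t) = 1 - 2·sin(4·t) 4 times. The derivative of position gives velocity: v(t) = -8·cos(4·t). Differentiating velocity, we get acceleration: a(t) = 32·sin(4·t). Taking d/dt of a(t), we find j(t) = 128·cos(4·t). The derivative of jerk gives snap: s(t) = -512·sin(4·t). We have snap s(t) = -512·sin(4·t). Substituting t = 1.5024538864517738: s(1.5024538864517738) = 138.228528166783.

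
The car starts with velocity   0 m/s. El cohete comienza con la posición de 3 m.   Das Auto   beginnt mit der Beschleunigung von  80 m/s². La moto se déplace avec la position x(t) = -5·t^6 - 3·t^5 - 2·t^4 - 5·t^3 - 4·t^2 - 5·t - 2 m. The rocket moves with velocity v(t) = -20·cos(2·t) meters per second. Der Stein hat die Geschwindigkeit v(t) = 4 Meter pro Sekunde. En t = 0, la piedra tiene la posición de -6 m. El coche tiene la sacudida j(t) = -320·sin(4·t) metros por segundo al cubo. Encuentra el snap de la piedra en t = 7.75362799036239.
Debemos derivar nuestra ecuación de la velocidad v(t) = 4 3 veces. Tomando d/dt de v(t), encontramos a(t) = 0. Tomando d/dt de a(t), encontramos j(t) = 0. Derivando la sacudida, obtenemos el snap: s(t) = 0. Usando s(t) = 0 y sustituyendo t = 7.75362799036239, encontramos s = 0.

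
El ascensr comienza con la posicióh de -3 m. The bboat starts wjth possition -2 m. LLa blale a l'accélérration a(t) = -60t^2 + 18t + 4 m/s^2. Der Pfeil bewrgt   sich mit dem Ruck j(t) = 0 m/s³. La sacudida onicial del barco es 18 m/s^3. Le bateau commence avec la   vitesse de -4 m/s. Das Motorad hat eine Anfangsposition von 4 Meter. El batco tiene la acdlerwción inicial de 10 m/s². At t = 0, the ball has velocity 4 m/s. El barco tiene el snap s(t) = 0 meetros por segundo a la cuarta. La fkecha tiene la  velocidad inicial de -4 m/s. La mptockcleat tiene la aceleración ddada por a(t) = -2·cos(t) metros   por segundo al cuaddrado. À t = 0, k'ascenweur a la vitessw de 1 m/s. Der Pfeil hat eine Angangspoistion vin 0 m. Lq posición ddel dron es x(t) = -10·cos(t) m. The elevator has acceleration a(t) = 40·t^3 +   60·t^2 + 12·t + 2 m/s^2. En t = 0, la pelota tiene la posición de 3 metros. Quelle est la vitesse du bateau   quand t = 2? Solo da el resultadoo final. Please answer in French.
À t = 2, v = 52.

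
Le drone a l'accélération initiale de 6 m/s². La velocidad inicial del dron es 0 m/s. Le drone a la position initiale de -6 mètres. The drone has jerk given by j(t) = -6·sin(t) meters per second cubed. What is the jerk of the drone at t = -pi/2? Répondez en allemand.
Wir haben den Ruck j(t) = -6·sin(t). Durch Einsetzen von t = -pi/2: j(-pi/2) = 6.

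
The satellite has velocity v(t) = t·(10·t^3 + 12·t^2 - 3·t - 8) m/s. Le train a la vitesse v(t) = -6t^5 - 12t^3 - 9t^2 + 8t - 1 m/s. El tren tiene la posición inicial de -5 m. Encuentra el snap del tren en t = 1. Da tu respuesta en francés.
En partant de la vitesse v(t) = -6·t^5 - 12·t^3 - 9·t^2 + 8·t - 1, nous prenons 3 dérivées. La dérivée de la vitesse donne l'accélération: a(t) = -30·t^4 - 36·t^2 - 18·t + 8. En prenant d/dt de a(t), nous trouvons j(t) = -120·t^3 - 72·t - 18. En prenant d/dt de j(t), nous trouvons s(t) = -360·t^2 - 72. Nous avons le snap s(t) = -360·t^2 - 72. En substituant t = 1: s(1) = -432.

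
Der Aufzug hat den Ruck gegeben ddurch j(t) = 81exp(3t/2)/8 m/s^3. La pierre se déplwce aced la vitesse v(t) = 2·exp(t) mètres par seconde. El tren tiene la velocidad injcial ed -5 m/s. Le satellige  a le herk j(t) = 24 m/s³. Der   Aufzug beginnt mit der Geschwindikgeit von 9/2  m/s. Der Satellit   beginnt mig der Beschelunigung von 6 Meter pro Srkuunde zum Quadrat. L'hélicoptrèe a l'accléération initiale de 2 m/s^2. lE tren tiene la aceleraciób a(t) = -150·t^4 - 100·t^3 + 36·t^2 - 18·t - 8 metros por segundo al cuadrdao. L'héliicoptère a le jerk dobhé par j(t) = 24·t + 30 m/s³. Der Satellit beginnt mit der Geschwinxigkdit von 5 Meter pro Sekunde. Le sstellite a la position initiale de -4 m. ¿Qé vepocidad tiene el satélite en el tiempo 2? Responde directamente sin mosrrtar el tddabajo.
La velocidad en t = 2 es v = 65.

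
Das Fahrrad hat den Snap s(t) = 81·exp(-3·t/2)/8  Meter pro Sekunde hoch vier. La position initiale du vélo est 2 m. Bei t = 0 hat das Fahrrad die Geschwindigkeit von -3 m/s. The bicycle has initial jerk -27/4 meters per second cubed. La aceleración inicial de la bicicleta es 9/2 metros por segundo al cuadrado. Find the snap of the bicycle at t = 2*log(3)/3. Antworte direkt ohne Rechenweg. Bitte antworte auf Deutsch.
s(2*log(3)/3) = 27/8.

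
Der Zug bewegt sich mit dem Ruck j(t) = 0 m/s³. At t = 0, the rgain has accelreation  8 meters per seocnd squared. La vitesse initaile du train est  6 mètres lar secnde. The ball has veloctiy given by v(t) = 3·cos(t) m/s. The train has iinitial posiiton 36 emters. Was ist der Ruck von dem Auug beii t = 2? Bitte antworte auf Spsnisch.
Tenemos la sacudida j(t) = 0. Sustituyendo t = 2: j(2) = 0.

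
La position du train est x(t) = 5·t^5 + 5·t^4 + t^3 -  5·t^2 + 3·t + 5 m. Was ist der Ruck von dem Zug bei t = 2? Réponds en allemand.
Ausgehend von der Position x(t) = 5·t^5 + 5·t^4 + t^3 - 5·t^2 + 3·t + 5, nehmen wir 3 Ableitungen. Die Ableitung von der Position ergibt die Geschwindigkeit: v(t) = 25·t^4 + 20·t^3 + 3·t^2 - 10·t + 3. Die Ableitung von der Geschwindigkeit ergibt die Beschleunigung: a(t) = 100·t^3 + 60·t^2 + 6·t - 10. Durch Ableiten von der Beschleunigung erhalten wir den Ruck: j(t) = 300·t^2 + 120·t + 6. Wir haben den Ruck j(t) = 300·t^2 + 120·t + 6. Durch Einsetzen von t = 2: j(2) = 1446.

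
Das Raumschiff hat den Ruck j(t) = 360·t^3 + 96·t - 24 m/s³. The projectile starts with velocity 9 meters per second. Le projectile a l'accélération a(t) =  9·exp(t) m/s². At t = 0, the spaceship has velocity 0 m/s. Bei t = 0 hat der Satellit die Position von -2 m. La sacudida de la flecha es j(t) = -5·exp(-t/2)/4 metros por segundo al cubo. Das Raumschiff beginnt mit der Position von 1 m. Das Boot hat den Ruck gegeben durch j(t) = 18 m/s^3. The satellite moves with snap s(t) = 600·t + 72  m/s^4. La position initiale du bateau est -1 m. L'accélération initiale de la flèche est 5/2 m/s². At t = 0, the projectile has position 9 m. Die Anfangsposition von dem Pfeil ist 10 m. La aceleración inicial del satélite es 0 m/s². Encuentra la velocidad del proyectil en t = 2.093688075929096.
Partiendo de la aceleración a(t) = 9·exp(t), tomamos 1 integral. Integrando la aceleración y usando la condición inicial v(0) = 9, obtenemos v(t) = 9·exp(t). De la ecuación de la velocidad v(t) = 9·exp(t), sustituimos t = 2.093688075929096 para obtener v = 73.0330919828128.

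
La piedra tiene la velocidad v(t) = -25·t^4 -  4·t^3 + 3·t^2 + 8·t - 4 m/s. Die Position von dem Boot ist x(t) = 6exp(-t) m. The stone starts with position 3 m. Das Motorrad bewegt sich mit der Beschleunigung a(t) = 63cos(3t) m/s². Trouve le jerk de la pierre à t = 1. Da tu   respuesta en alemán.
Ausgehend von der Geschwindigkeit v(t) = -25·t^4 - 4·t^3 + 3·t^2 + 8·t - 4, nehmen wir 2 Ableitungen. Durch Ableiten von der Geschwindigkeit erhalten wir die Beschleunigung: a(t) = -100·t^3 - 12·t^2 + 6·t + 8. Durch Ableiten von der Beschleunigung erhalten wir den Ruck: j(t) = -300·t^2 - 24·t + 6. Aus der Gleichung für den Ruck j(t) = -300·t^2 - 24·t + 6, setzen wir t = 1 ein und erhalten j = -318.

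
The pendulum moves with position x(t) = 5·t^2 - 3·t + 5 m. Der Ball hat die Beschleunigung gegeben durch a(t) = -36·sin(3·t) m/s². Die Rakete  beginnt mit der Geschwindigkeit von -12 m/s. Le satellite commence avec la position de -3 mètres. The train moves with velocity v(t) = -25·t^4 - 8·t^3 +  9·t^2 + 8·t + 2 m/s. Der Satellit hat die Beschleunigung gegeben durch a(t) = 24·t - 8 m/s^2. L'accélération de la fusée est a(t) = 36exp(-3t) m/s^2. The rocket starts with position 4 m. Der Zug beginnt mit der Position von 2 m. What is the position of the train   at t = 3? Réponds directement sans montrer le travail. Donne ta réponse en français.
La position à t = 3 est x = -1252.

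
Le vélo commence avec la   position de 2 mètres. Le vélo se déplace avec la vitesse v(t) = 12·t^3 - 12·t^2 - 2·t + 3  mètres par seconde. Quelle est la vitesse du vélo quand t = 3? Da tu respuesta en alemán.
Aus der Gleichung für die Geschwindigkeit v(t) = 12·t^3 - 12·t^2 - 2·t + 3, setzen wir t = 3 ein und erhalten v = 213.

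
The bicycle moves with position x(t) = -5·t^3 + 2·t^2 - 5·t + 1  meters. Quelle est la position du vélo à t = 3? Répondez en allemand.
Wir haben die Position x(t) = -5·t^3 + 2·t^2 - 5·t + 1. Durch Einsetzen von t = 3: x(3) = -131.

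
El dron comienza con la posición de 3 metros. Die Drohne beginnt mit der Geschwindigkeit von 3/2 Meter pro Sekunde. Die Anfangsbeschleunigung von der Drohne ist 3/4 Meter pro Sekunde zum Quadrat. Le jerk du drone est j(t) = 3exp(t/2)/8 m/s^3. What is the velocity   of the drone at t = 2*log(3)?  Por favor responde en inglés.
To solve this, we need to take 2 integrals of our jerk equation j(t) = 3·exp(t/2)/8. The antiderivative of jerk, with a(0) = 3/4, gives acceleration: a(t) = 3·exp(t/2)/4. The integral of acceleration, with v(0) = 3/2, gives velocity: v(t) = 3·exp(t/2)/2. We have velocity v(t) = 3·exp(t/2)/2. Substituting t = 2*log(3): v(2*log(3)) = 9/2.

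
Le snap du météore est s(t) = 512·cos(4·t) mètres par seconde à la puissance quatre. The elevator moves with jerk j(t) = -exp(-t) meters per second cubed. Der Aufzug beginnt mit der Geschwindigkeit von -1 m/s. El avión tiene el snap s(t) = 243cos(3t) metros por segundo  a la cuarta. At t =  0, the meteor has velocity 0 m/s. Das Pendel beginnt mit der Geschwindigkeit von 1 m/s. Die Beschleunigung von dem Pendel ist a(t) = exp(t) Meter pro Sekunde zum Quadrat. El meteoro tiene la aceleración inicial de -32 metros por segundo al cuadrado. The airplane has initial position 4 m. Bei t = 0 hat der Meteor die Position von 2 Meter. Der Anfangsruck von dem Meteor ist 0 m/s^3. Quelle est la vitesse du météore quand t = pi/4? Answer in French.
Nous devons intégrer notre équation du snap s(t) = 512·cos(4·t) 3 fois. L'intégrale du snap, avec j(0) = 0, donne le jerk: j(t) = 128·sin(4·t). En prenant ∫j(t)dt et en appliquant a(0) = -32, nous trouvons a(t) = -32·cos(4·t). En prenant ∫a(t)dt et en appliquant v(0) = 0, nous trouvons v(t) = -8·sin(4·t). Nous avons la vitesse v(t) = -8·sin(4·t). En substituant t = pi/4: v(pi/4) = 0.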